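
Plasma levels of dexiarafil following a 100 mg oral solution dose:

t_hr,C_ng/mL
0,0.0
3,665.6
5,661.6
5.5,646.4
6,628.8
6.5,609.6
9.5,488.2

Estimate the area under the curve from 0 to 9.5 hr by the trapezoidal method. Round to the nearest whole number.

Trapezoidal AUC_0→9.5:
  [0→3]: (0.0+665.6)/2 × 3 = 998.4
  [3→5]: (665.6+661.6)/2 × 2 = 1327.2
  [5→5.5]: (661.6+646.4)/2 × 0.5 = 327.0
  [5.5→6]: (646.4+628.8)/2 × 0.5 = 318.8
  [6→6.5]: (628.8+609.6)/2 × 0.5 = 309.6
  [6.5→9.5]: (609.6+488.2)/2 × 3 = 1646.7
  Sum = 4927.7 ng/mL·hr

AUC = 4928 ng/mL·hr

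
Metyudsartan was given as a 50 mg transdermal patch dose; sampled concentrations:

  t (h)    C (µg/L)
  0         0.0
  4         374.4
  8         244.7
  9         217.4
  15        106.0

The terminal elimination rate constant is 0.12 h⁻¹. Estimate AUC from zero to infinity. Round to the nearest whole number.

AUC = 4072 µg/L·h

Trapezoidal AUC_0→15:
  [0→4]: (0.0+374.4)/2 × 4 = 748.8
  [4→8]: (374.4+244.7)/2 × 4 = 1238.2
  [8→9]: (244.7+217.4)/2 × 1 = 231.05
  [9→15]: (217.4+106.0)/2 × 6 = 970.2
  Sum = 3188.25 µg/L·h
Extrapolated tail: C_last / k_e = 106.0 / 0.12 = 883.333
AUC_0→∞ = 3188.25 + 883.333 = 4071.583 µg/L·h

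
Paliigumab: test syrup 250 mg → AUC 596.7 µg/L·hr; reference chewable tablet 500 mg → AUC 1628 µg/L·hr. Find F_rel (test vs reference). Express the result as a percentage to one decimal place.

F_rel = (AUC_test/D_test) / (AUC_ref/D_ref)
      = (596.7/250) / (1628/500)
      = 2.3868 / 3.256 = 0.7330 = 73.30%

F_rel = 73.3%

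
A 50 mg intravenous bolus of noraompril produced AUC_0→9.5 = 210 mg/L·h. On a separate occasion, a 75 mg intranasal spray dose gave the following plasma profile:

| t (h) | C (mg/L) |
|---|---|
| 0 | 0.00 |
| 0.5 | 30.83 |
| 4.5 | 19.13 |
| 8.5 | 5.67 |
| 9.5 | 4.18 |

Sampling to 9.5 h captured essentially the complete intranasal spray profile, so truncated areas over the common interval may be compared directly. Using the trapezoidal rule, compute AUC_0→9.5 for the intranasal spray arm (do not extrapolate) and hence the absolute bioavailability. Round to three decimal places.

Trapezoidal AUC_0→9.5 (intranasal spray):
  [0→0.5]: (0.00+30.83)/2 × 0.5 = 7.7075
  [0.5→4.5]: (30.83+19.13)/2 × 4 = 99.92
  [4.5→8.5]: (19.13+5.67)/2 × 4 = 49.6
  [8.5→9.5]: (5.67+4.18)/2 × 1 = 4.925
  Sum = 162.1525 mg/L·h
F = (AUC_ev/D_ev)/(AUC_iv/D_iv) = (162.1525/75)/(210/50) = 2.16203/4.2 = 0.5148

F = 0.515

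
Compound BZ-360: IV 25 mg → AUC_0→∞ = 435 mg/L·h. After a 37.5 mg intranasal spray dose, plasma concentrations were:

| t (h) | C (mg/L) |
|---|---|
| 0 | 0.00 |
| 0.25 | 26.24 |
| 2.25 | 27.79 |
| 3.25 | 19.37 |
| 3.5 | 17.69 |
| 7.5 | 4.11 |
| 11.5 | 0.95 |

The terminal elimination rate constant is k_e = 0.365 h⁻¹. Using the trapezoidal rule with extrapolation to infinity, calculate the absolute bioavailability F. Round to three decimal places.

F = 0.217

Trapezoidal AUC_0→11.5 (intranasal spray):
  [0→0.25]: (0.00+26.24)/2 × 0.25 = 3.28
  [0.25→2.25]: (26.24+27.79)/2 × 2 = 54.03
  [2.25→3.25]: (27.79+19.37)/2 × 1 = 23.58
  [3.25→3.5]: (19.37+17.69)/2 × 0.25 = 4.6325
  [3.5→7.5]: (17.69+4.11)/2 × 4 = 43.6
  [7.5→11.5]: (4.11+0.95)/2 × 4 = 10.12
  Sum = 139.2425 mg/L·h
Tail: C_last/k_e = 0.95/0.365 = 2.603
AUC_0→∞ (intranasal spray) = 139.2425 + 2.603 = 141.8455 mg/L·h
F = (AUC_ev/D_ev)/(AUC_iv/D_iv) = (141.8455/37.5)/(435/25) = 3.78255/17.4 = 0.2174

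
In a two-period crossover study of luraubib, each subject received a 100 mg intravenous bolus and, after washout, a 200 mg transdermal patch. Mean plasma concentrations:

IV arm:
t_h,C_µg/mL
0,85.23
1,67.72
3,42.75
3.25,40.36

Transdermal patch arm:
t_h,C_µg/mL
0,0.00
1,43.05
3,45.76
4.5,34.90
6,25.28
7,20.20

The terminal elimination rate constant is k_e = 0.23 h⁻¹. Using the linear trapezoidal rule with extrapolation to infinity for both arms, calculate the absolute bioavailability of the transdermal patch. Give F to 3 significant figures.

F = 0.438

Trapezoidal AUC_0→3.25 (IV):
  [0→1]: (85.23+67.72)/2 × 1 = 76.475
  [1→3]: (67.72+42.75)/2 × 2 = 110.47
  [3→3.25]: (42.75+40.36)/2 × 0.25 = 10.38875
  Sum = 197.33375 µg/mL·h
IV tail: 40.36/0.23 = 175.478; AUC_iv,0→∞ = 197.33375 + 175.478 = 372.81175 µg/mL·h
Trapezoidal AUC_0→7 (transdermal patch):
  [0→1]: (0.00+43.05)/2 × 1 = 21.525
  [1→3]: (43.05+45.76)/2 × 2 = 88.81
  [3→4.5]: (45.76+34.90)/2 × 1.5 = 60.495
  [4.5→6]: (34.90+25.28)/2 × 1.5 = 45.135
  [6→7]: (25.28+20.20)/2 × 1 = 22.74
  Sum = 238.705 µg/mL·h
transdermal patch tail: 20.20/0.23 = 87.826; AUC_ev,0→∞ = 238.705 + 87.826 = 326.531 µg/mL·h
F = (AUC_ev/D_ev)/(AUC_iv/D_iv) = (326.531/200)/(372.81175/100) = 1.632655/3.7281175 = 0.4379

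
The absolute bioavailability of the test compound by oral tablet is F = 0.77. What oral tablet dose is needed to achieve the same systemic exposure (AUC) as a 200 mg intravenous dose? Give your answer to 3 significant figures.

D_oral = 260 mg

For equal systemic exposure: F × D_ev = D_iv
D_ev = D_iv / F = 200 / 0.77 = 259.74 mg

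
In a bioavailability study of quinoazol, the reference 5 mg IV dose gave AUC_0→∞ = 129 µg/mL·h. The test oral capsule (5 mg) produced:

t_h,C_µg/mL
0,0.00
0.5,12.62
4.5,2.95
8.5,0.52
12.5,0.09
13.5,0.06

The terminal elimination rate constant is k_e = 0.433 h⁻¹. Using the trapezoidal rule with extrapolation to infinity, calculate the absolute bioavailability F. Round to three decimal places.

F = 0.331

Trapezoidal AUC_0→13.5 (oral capsule):
  [0→0.5]: (0.00+12.62)/2 × 0.5 = 3.155
  [0.5→4.5]: (12.62+2.95)/2 × 4 = 31.14
  [4.5→8.5]: (2.95+0.52)/2 × 4 = 6.94
  [8.5→12.5]: (0.52+0.09)/2 × 4 = 1.22
  [12.5→13.5]: (0.09+0.06)/2 × 1 = 0.075
  Sum = 42.53 µg/mL·h
Tail: C_last/k_e = 0.06/0.433 = 0.139
AUC_0→∞ (oral capsule) = 42.53 + 0.139 = 42.669 µg/mL·h
F = (AUC_ev/D_ev)/(AUC_iv/D_iv) = (42.669/5)/(129/5) = 8.5338/25.8 = 0.3308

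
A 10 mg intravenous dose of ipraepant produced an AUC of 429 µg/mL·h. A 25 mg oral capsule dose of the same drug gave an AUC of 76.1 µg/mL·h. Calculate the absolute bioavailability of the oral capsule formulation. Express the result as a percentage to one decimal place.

F = 7.1%

F = (AUC_ev / D_ev) / (AUC_iv / D_iv)
  = (76.1/25) / (429/10)
  = 3.044 / 42.9 = 0.0710
  = 7.10%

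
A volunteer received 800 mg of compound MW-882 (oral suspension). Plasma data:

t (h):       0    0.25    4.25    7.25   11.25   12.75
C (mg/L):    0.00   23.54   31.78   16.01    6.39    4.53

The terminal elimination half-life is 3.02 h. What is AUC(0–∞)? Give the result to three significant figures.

Trapezoidal AUC_0→12.75:
  [0→0.25]: (0.00+23.54)/2 × 0.25 = 2.9425
  [0.25→4.25]: (23.54+31.78)/2 × 4 = 110.64
  [4.25→7.25]: (31.78+16.01)/2 × 3 = 71.685
  [7.25→11.25]: (16.01+6.39)/2 × 4 = 44.8
  [11.25→12.75]: (6.39+4.53)/2 × 1.5 = 8.19
  Sum = 238.2575 mg/L·h
k_e = ln2 / t½ = 0.693147 / 3.02 = 0.2295 h^-1
Extrapolated tail: C_last / k_e = 4.53 / 0.2295 = 19.739
AUC_0→∞ = 238.2575 + 19.739 = 257.9965 mg/L·h

AUC = 258 mg/L·h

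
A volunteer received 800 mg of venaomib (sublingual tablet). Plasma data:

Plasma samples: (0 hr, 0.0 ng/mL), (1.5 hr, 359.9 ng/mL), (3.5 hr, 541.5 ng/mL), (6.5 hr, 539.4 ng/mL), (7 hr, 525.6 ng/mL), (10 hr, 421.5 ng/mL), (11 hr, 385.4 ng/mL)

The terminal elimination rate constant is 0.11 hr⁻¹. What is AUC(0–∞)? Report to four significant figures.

Trapezoidal AUC_0→11:
  [0→1.5]: (0.0+359.9)/2 × 1.5 = 269.925
  [1.5→3.5]: (359.9+541.5)/2 × 2 = 901.4
  [3.5→6.5]: (541.5+539.4)/2 × 3 = 1621.35
  [6.5→7]: (539.4+525.6)/2 × 0.5 = 266.25
  [7→10]: (525.6+421.5)/2 × 3 = 1420.65
  [10→11]: (421.5+385.4)/2 × 1 = 403.45
  Sum = 4883.025 ng/mL·hr
Extrapolated tail: C_last / k_e = 385.4 / 0.11 = 3503.636
AUC_0→∞ = 4883.025 + 3503.636 = 8386.661 ng/mL·hr

AUC = 8387 ng/mL·hr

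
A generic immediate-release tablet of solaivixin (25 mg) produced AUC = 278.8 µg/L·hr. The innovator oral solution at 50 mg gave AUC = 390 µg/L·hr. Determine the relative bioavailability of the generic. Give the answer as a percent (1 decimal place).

F_rel = 143.0%

F_rel = (AUC_test/D_test) / (AUC_ref/D_ref)
      = (278.8/25) / (390/50)
      = 11.152 / 7.8 = 1.4297 = 142.97%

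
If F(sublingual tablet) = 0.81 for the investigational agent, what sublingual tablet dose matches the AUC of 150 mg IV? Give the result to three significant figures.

For equal systemic exposure: F × D_ev = D_iv
D_ev = D_iv / F = 150 / 0.81 = 185.185 mg

D_sublingual = 185 mg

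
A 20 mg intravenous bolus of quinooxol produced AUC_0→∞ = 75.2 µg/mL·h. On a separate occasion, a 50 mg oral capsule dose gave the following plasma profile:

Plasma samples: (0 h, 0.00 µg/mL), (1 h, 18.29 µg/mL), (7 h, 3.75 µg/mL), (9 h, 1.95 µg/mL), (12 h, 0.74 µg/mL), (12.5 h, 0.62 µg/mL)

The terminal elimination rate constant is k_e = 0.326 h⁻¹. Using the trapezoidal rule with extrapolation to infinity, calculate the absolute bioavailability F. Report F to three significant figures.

F = 0.464

Trapezoidal AUC_0→12.5 (oral capsule):
  [0→1]: (0.00+18.29)/2 × 1 = 9.145
  [1→7]: (18.29+3.75)/2 × 6 = 66.12
  [7→9]: (3.75+1.95)/2 × 2 = 5.7
  [9→12]: (1.95+0.74)/2 × 3 = 4.035
  [12→12.5]: (0.74+0.62)/2 × 0.5 = 0.34
  Sum = 85.34 µg/mL·h
Tail: C_last/k_e = 0.62/0.326 = 1.902
AUC_0→∞ (oral capsule) = 85.34 + 1.902 = 87.242 µg/mL·h
F = (AUC_ev/D_ev)/(AUC_iv/D_iv) = (87.242/50)/(75.2/20) = 1.74484/3.76 = 0.4641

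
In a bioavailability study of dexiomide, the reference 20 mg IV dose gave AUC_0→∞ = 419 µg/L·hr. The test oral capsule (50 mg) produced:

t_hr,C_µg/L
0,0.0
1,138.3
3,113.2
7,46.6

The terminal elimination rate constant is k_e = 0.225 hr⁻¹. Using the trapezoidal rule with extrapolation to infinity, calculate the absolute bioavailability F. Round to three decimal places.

Trapezoidal AUC_0→7 (oral capsule):
  [0→1]: (0.0+138.3)/2 × 1 = 69.15
  [1→3]: (138.3+113.2)/2 × 2 = 251.5
  [3→7]: (113.2+46.6)/2 × 4 = 319.6
  Sum = 640.25 µg/L·hr
Tail: C_last/k_e = 46.6/0.225 = 207.111
AUC_0→∞ (oral capsule) = 640.25 + 207.111 = 847.361 µg/L·hr
F = (AUC_ev/D_ev)/(AUC_iv/D_iv) = (847.361/50)/(419/20) = 16.94722/20.95 = 0.8089

F = 0.809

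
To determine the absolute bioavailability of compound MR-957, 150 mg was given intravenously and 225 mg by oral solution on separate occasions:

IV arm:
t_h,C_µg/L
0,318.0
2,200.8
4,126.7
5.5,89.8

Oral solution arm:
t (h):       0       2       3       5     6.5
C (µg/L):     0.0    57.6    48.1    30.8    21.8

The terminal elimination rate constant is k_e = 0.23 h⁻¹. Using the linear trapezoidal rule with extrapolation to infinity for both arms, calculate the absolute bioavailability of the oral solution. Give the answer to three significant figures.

F = 0.154

Trapezoidal AUC_0→5.5 (IV):
  [0→2]: (318.0+200.8)/2 × 2 = 518.8
  [2→4]: (200.8+126.7)/2 × 2 = 327.5
  [4→5.5]: (126.7+89.8)/2 × 1.5 = 162.375
  Sum = 1008.675 µg/L·h
IV tail: 89.8/0.23 = 390.435; AUC_iv,0→∞ = 1008.675 + 390.435 = 1399.11 µg/L·h
Trapezoidal AUC_0→6.5 (oral solution):
  [0→2]: (0.0+57.6)/2 × 2 = 57.6
  [2→3]: (57.6+48.1)/2 × 1 = 52.85
  [3→5]: (48.1+30.8)/2 × 2 = 78.9
  [5→6.5]: (30.8+21.8)/2 × 1.5 = 39.45
  Sum = 228.8 µg/L·h
oral solution tail: 21.8/0.23 = 94.783; AUC_ev,0→∞ = 228.8 + 94.783 = 323.583 µg/L·h
F = (AUC_ev/D_ev)/(AUC_iv/D_iv) = (323.583/225)/(1399.11/150) = 1.43815/9.3274 = 0.1542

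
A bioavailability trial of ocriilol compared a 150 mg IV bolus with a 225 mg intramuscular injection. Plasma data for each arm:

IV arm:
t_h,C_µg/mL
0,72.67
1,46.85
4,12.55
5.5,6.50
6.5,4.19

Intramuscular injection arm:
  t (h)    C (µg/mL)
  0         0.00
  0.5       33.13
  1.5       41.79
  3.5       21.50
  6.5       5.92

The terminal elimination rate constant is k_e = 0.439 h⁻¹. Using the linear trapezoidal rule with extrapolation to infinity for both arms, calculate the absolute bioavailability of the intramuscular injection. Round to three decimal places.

Trapezoidal AUC_0→6.5 (IV):
  [0→1]: (72.67+46.85)/2 × 1 = 59.76
  [1→4]: (46.85+12.55)/2 × 3 = 89.1
  [4→5.5]: (12.55+6.50)/2 × 1.5 = 14.2875
  [5.5→6.5]: (6.50+4.19)/2 × 1 = 5.345
  Sum = 168.4925 µg/mL·h
IV tail: 4.19/0.439 = 9.544; AUC_iv,0→∞ = 168.4925 + 9.544 = 178.0365 µg/mL·h
Trapezoidal AUC_0→6.5 (intramuscular injection):
  [0→0.5]: (0.00+33.13)/2 × 0.5 = 8.2825
  [0.5→1.5]: (33.13+41.79)/2 × 1 = 37.46
  [1.5→3.5]: (41.79+21.50)/2 × 2 = 63.29
  [3.5→6.5]: (21.50+5.92)/2 × 3 = 41.13
  Sum = 150.1625 µg/mL·h
intramuscular injection tail: 5.92/0.439 = 13.485; AUC_ev,0→∞ = 150.1625 + 13.485 = 163.6475 µg/mL·h
F = (AUC_ev/D_ev)/(AUC_iv/D_iv) = (163.6475/225)/(178.0365/150) = 0.727322/1.18691 = 0.6128

F = 0.613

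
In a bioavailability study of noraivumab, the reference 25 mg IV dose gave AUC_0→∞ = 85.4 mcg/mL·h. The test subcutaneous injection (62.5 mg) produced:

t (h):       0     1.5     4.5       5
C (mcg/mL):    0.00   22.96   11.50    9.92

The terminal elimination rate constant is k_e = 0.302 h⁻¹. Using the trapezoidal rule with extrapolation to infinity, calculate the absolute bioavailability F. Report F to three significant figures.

Trapezoidal AUC_0→5 (subcutaneous injection):
  [0→1.5]: (0.00+22.96)/2 × 1.5 = 17.22
  [1.5→4.5]: (22.96+11.50)/2 × 3 = 51.69
  [4.5→5]: (11.50+9.92)/2 × 0.5 = 5.355
  Sum = 74.265 mcg/mL·h
Tail: C_last/k_e = 9.92/0.302 = 32.848
AUC_0→∞ (subcutaneous injection) = 74.265 + 32.848 = 107.113 mcg/mL·h
F = (AUC_ev/D_ev)/(AUC_iv/D_iv) = (107.113/62.5)/(85.4/25) = 1.713808/3.416 = 0.5017

F = 0.502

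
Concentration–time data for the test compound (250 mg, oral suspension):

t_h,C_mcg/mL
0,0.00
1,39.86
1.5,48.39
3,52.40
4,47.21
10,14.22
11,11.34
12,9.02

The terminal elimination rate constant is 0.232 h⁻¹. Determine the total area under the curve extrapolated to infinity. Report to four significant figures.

Trapezoidal AUC_0→12:
  [0→1]: (0.00+39.86)/2 × 1 = 19.93
  [1→1.5]: (39.86+48.39)/2 × 0.5 = 22.0625
  [1.5→3]: (48.39+52.40)/2 × 1.5 = 75.5925
  [3→4]: (52.40+47.21)/2 × 1 = 49.805
  [4→10]: (47.21+14.22)/2 × 6 = 184.29
  [10→11]: (14.22+11.34)/2 × 1 = 12.78
  [11→12]: (11.34+9.02)/2 × 1 = 10.18
  Sum = 374.64 mcg/mL·h
Extrapolated tail: C_last / k_e = 9.02 / 0.232 = 38.879
AUC_0→∞ = 374.64 + 38.879 = 413.519 mcg/mL·h

AUC = 413.5 mcg/mL·h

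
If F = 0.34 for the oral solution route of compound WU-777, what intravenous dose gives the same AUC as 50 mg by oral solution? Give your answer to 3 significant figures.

D_iv = 17.0 mg

Systemic exposure from an extravascular dose = F × D_ev, so the equivalent IV dose is F × D_ev.
D_iv = F × D_ev = 0.34 × 50 = 17 mg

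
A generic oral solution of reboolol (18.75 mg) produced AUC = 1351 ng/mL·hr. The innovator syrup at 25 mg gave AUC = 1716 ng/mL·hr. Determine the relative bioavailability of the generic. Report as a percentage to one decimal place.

F_rel = (AUC_test/D_test) / (AUC_ref/D_ref)
      = (1351/18.75) / (1716/25)
      = 72.0533 / 68.64 = 1.0497 = 104.97%

F_rel = 105.0%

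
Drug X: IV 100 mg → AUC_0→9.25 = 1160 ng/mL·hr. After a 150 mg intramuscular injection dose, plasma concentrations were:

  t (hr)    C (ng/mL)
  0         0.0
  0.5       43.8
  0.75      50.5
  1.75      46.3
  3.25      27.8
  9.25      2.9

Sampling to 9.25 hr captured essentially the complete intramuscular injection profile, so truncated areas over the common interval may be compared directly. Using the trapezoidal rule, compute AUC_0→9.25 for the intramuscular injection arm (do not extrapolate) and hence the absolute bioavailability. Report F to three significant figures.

Trapezoidal AUC_0→9.25 (intramuscular injection):
  [0→0.5]: (0.0+43.8)/2 × 0.5 = 10.95
  [0.5→0.75]: (43.8+50.5)/2 × 0.25 = 11.7875
  [0.75→1.75]: (50.5+46.3)/2 × 1 = 48.4
  [1.75→3.25]: (46.3+27.8)/2 × 1.5 = 55.575
  [3.25→9.25]: (27.8+2.9)/2 × 6 = 92.1
  Sum = 218.8125 ng/mL·hr
F = (AUC_ev/D_ev)/(AUC_iv/D_iv) = (218.8125/150)/(1160/100) = 1.45875/11.6 = 0.1258

F = 0.126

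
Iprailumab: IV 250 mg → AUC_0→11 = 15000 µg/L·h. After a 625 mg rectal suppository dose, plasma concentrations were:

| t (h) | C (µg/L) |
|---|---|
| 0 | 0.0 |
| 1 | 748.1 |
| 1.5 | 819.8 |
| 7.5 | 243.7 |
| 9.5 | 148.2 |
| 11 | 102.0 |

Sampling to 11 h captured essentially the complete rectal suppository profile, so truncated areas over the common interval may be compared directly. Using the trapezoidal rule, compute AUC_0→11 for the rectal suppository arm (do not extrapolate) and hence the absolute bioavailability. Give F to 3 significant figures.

F = 0.121

Trapezoidal AUC_0→11 (rectal suppository):
  [0→1]: (0.0+748.1)/2 × 1 = 374.05
  [1→1.5]: (748.1+819.8)/2 × 0.5 = 391.975
  [1.5→7.5]: (819.8+243.7)/2 × 6 = 3190.5
  [7.5→9.5]: (243.7+148.2)/2 × 2 = 391.9
  [9.5→11]: (148.2+102.0)/2 × 1.5 = 187.65
  Sum = 4536.075 µg/L·h
F = (AUC_ev/D_ev)/(AUC_iv/D_iv) = (4536.075/625)/(15000/250) = 7.25772/60 = 0.1210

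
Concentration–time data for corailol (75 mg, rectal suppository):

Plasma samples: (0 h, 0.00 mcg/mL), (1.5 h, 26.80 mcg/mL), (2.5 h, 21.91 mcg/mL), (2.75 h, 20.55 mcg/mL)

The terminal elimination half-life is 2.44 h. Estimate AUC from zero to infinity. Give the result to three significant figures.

Trapezoidal AUC_0→2.75:
  [0→1.5]: (0.00+26.80)/2 × 1.5 = 20.1
  [1.5→2.5]: (26.80+21.91)/2 × 1 = 24.355
  [2.5→2.75]: (21.91+20.55)/2 × 0.25 = 5.3075
  Sum = 49.7625 mcg/mL·h
k_e = ln2 / t½ = 0.693147 / 2.44 = 0.2841 h^-1
Extrapolated tail: C_last / k_e = 20.55 / 0.2841 = 72.334
AUC_0→∞ = 49.7625 + 72.334 = 122.0965 mcg/mL·h

AUC = 122 mcg/mL·h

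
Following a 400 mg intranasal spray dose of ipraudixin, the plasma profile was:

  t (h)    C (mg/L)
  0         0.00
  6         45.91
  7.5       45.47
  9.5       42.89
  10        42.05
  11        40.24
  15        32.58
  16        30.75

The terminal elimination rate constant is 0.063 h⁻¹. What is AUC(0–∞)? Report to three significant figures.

AUC = 1020 mg/L·h

Trapezoidal AUC_0→16:
  [0→6]: (0.00+45.91)/2 × 6 = 137.73
  [6→7.5]: (45.91+45.47)/2 × 1.5 = 68.535
  [7.5→9.5]: (45.47+42.89)/2 × 2 = 88.36
  [9.5→10]: (42.89+42.05)/2 × 0.5 = 21.235
  [10→11]: (42.05+40.24)/2 × 1 = 41.145
  [11→15]: (40.24+32.58)/2 × 4 = 145.64
  [15→16]: (32.58+30.75)/2 × 1 = 31.665
  Sum = 534.31 mg/L·h
Extrapolated tail: C_last / k_e = 30.75 / 0.063 = 488.095
AUC_0→∞ = 534.31 + 488.095 = 1022.405 mg/L·h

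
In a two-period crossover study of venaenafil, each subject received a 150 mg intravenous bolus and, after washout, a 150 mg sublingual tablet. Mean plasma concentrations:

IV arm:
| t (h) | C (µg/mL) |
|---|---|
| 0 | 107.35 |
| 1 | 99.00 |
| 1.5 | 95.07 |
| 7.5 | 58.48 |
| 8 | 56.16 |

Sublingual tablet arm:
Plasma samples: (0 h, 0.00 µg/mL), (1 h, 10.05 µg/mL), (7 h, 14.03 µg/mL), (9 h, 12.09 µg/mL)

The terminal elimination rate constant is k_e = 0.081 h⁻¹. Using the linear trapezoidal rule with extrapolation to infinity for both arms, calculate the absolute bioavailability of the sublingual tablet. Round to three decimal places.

Trapezoidal AUC_0→8 (IV):
  [0→1]: (107.35+99.00)/2 × 1 = 103.175
  [1→1.5]: (99.00+95.07)/2 × 0.5 = 48.5175
  [1.5→7.5]: (95.07+58.48)/2 × 6 = 460.65
  [7.5→8]: (58.48+56.16)/2 × 0.5 = 28.66
  Sum = 641.0025 µg/mL·h
IV tail: 56.16/0.081 = 693.333; AUC_iv,0→∞ = 641.0025 + 693.333 = 1334.3355 µg/mL·h
Trapezoidal AUC_0→9 (sublingual tablet):
  [0→1]: (0.00+10.05)/2 × 1 = 5.025
  [1→7]: (10.05+14.03)/2 × 6 = 72.24
  [7→9]: (14.03+12.09)/2 × 2 = 26.12
  Sum = 103.385 µg/mL·h
sublingual tablet tail: 12.09/0.081 = 149.259; AUC_ev,0→∞ = 103.385 + 149.259 = 252.644 µg/mL·h
F = (AUC_ev/D_ev)/(AUC_iv/D_iv) = (252.644/150)/(1334.3355/150) = 1.68429/8.89557 = 0.1893

F = 0.189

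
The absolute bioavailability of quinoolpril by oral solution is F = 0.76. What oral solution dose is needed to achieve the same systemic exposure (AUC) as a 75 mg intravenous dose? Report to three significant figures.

D_oral = 98.7 mg

For equal systemic exposure: F × D_ev = D_iv
D_ev = D_iv / F = 75 / 0.76 = 98.6842 mg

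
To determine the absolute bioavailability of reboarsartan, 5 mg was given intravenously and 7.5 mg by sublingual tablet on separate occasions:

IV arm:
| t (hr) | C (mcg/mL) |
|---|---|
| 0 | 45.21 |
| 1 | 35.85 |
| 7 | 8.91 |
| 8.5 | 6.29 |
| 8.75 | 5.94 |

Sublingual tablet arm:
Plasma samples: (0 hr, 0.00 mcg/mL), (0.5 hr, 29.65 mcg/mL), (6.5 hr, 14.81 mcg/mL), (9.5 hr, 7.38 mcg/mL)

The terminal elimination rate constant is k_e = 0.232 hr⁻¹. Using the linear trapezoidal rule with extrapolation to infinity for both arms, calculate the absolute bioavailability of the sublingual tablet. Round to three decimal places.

F = 0.643

Trapezoidal AUC_0→8.75 (IV):
  [0→1]: (45.21+35.85)/2 × 1 = 40.53
  [1→7]: (35.85+8.91)/2 × 6 = 134.28
  [7→8.5]: (8.91+6.29)/2 × 1.5 = 11.4
  [8.5→8.75]: (6.29+5.94)/2 × 0.25 = 1.52875
  Sum = 187.73875 mcg/mL·hr
IV tail: 5.94/0.232 = 25.603; AUC_iv,0→∞ = 187.73875 + 25.603 = 213.34175 mcg/mL·hr
Trapezoidal AUC_0→9.5 (sublingual tablet):
  [0→0.5]: (0.00+29.65)/2 × 0.5 = 7.4125
  [0.5→6.5]: (29.65+14.81)/2 × 6 = 133.38
  [6.5→9.5]: (14.81+7.38)/2 × 3 = 33.285
  Sum = 174.0775 mcg/mL·hr
sublingual tablet tail: 7.38/0.232 = 31.810; AUC_ev,0→∞ = 174.0775 + 31.810 = 205.8875 mcg/mL·hr
F = (AUC_ev/D_ev)/(AUC_iv/D_iv) = (205.8875/7.5)/(213.34175/5) = 27.4517/42.66835 = 0.6434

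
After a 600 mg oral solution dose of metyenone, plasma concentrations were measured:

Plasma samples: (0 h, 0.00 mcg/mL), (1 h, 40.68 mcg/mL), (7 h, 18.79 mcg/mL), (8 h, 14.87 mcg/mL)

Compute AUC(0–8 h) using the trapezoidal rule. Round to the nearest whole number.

Trapezoidal AUC_0→8:
  [0→1]: (0.00+40.68)/2 × 1 = 20.34
  [1→7]: (40.68+18.79)/2 × 6 = 178.41
  [7→8]: (18.79+14.87)/2 × 1 = 16.83
  Sum = 215.58 mcg/mL·h

AUC = 216 mcg/mL·h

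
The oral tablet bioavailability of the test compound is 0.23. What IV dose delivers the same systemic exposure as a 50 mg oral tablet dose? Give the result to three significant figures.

Systemic exposure from an extravascular dose = F × D_ev, so the equivalent IV dose is F × D_ev.
D_iv = F × D_ev = 0.23 × 50 = 11.5 mg

D_iv = 11.5 mg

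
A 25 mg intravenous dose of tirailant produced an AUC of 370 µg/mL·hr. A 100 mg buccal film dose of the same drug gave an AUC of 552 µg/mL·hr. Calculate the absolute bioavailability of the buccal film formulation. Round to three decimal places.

F = 0.373

F = (AUC_ev / D_ev) / (AUC_iv / D_iv)
  = (552/100) / (370/25)
  = 5.52 / 14.8 = 0.3730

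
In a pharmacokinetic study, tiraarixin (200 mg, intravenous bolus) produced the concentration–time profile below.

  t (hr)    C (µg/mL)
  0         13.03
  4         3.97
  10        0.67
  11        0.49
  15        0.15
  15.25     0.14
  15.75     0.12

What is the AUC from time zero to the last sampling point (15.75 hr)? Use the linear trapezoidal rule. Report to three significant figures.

AUC = 49.9 µg/mL·hr

Trapezoidal AUC_0→15.75:
  [0→4]: (13.03+3.97)/2 × 4 = 34.0
  [4→10]: (3.97+0.67)/2 × 6 = 13.92
  [10→11]: (0.67+0.49)/2 × 1 = 0.58
  [11→15]: (0.49+0.15)/2 × 4 = 1.28
  [15→15.25]: (0.15+0.14)/2 × 0.25 = 0.03625
  [15.25→15.75]: (0.14+0.12)/2 × 0.5 = 0.065
  Sum = 49.88125 µg/mL·hr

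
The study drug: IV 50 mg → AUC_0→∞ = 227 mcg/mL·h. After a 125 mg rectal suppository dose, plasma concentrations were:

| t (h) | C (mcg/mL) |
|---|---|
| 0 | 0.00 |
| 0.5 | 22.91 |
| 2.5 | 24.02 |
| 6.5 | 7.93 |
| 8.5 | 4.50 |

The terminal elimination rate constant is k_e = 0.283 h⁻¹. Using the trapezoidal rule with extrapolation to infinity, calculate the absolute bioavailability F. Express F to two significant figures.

Trapezoidal AUC_0→8.5 (rectal suppository):
  [0→0.5]: (0.00+22.91)/2 × 0.5 = 5.7275
  [0.5→2.5]: (22.91+24.02)/2 × 2 = 46.93
  [2.5→6.5]: (24.02+7.93)/2 × 4 = 63.9
  [6.5→8.5]: (7.93+4.50)/2 × 2 = 12.43
  Sum = 128.9875 mcg/mL·h
Tail: C_last/k_e = 4.50/0.283 = 15.901
AUC_0→∞ (rectal suppository) = 128.9875 + 15.901 = 144.8885 mcg/mL·h
F = (AUC_ev/D_ev)/(AUC_iv/D_iv) = (144.8885/125)/(227/50) = 1.159108/4.54 = 0.2553

F = 0.26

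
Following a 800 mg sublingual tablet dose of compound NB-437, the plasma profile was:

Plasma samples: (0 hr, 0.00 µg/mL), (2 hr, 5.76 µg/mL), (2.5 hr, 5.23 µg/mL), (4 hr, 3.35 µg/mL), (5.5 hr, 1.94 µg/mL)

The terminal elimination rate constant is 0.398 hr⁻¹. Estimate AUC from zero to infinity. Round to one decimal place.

AUC = 23.8 µg/mL·hr

Trapezoidal AUC_0→5.5:
  [0→2]: (0.00+5.76)/2 × 2 = 5.76
  [2→2.5]: (5.76+5.23)/2 × 0.5 = 2.7475
  [2.5→4]: (5.23+3.35)/2 × 1.5 = 6.435
  [4→5.5]: (3.35+1.94)/2 × 1.5 = 3.9675
  Sum = 18.91 µg/mL·hr
Extrapolated tail: C_last / k_e = 1.94 / 0.398 = 4.874
AUC_0→∞ = 18.91 + 4.874 = 23.784 µg/mL·hr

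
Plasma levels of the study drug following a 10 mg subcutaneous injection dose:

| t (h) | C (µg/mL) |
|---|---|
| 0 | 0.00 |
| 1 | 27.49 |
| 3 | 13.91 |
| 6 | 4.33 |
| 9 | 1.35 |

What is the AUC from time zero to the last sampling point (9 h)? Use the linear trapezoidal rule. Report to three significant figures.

Trapezoidal AUC_0→9:
  [0→1]: (0.00+27.49)/2 × 1 = 13.745
  [1→3]: (27.49+13.91)/2 × 2 = 41.4
  [3→6]: (13.91+4.33)/2 × 3 = 27.36
  [6→9]: (4.33+1.35)/2 × 3 = 8.52
  Sum = 91.025 µg/mL·h

AUC = 91.0 µg/mL·h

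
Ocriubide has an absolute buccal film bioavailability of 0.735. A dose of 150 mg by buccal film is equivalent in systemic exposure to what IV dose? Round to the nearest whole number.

D_iv = 110 mg

Systemic exposure from an extravascular dose = F × D_ev, so the equivalent IV dose is F × D_ev.
D_iv = F × D_ev = 0.735 × 150 = 110.25 mg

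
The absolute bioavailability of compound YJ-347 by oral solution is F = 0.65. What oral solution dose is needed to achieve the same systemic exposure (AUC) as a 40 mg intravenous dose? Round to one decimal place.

D_oral = 61.5 mg

For equal systemic exposure: F × D_ev = D_iv
D_ev = D_iv / F = 40 / 0.65 = 61.5385 mg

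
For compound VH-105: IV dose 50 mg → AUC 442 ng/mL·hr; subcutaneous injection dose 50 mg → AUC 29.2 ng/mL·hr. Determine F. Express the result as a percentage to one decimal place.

F = 6.6%

F = (AUC_ev / D_ev) / (AUC_iv / D_iv)
  = (29.2/50) / (442/50)
  = 0.584 / 8.84 = 0.0661
  = 6.61%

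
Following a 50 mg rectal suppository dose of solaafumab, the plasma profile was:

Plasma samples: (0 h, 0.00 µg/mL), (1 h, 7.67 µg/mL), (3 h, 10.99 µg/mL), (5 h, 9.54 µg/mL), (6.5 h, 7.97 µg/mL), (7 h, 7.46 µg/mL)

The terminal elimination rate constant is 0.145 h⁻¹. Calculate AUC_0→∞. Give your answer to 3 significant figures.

AUC = 111 µg/mL·h

Trapezoidal AUC_0→7:
  [0→1]: (0.00+7.67)/2 × 1 = 3.835
  [1→3]: (7.67+10.99)/2 × 2 = 18.66
  [3→5]: (10.99+9.54)/2 × 2 = 20.53
  [5→6.5]: (9.54+7.97)/2 × 1.5 = 13.1325
  [6.5→7]: (7.97+7.46)/2 × 0.5 = 3.8575
  Sum = 60.015 µg/mL·h
Extrapolated tail: C_last / k_e = 7.46 / 0.145 = 51.448
AUC_0→∞ = 60.015 + 51.448 = 111.463 µg/mL·h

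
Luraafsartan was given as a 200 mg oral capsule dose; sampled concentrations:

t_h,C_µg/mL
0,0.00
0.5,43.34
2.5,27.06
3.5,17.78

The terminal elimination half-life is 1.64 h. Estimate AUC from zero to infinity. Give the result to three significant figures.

AUC = 146 µg/mL·h

Trapezoidal AUC_0→3.5:
  [0→0.5]: (0.00+43.34)/2 × 0.5 = 10.835
  [0.5→2.5]: (43.34+27.06)/2 × 2 = 70.4
  [2.5→3.5]: (27.06+17.78)/2 × 1 = 22.42
  Sum = 103.655 µg/mL·h
k_e = ln2 / t½ = 0.693147 / 1.64 = 0.4227 h^-1
Extrapolated tail: C_last / k_e = 17.78 / 0.4227 = 42.063
AUC_0→∞ = 103.655 + 42.063 = 145.718 µg/mL·h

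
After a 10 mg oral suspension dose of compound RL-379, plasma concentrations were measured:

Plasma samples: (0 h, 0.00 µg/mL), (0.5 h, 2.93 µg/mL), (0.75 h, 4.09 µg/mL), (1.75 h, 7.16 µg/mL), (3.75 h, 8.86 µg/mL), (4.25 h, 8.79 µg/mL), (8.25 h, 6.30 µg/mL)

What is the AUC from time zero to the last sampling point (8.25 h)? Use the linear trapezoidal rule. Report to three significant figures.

Trapezoidal AUC_0→8.25:
  [0→0.5]: (0.00+2.93)/2 × 0.5 = 0.7325
  [0.5→0.75]: (2.93+4.09)/2 × 0.25 = 0.8775
  [0.75→1.75]: (4.09+7.16)/2 × 1 = 5.625
  [1.75→3.75]: (7.16+8.86)/2 × 2 = 16.02
  [3.75→4.25]: (8.86+8.79)/2 × 0.5 = 4.4125
  [4.25→8.25]: (8.79+6.30)/2 × 4 = 30.18
  Sum = 57.8475 µg/mL·h

AUC = 57.8 µg/mL·h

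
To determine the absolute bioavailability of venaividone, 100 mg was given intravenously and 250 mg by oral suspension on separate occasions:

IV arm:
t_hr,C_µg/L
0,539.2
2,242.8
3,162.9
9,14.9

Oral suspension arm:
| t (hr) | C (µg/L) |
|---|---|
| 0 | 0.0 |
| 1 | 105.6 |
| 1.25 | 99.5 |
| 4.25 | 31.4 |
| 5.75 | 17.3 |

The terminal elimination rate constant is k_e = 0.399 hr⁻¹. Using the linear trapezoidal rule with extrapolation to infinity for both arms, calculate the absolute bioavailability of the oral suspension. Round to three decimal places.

F = 0.091

Trapezoidal AUC_0→9 (IV):
  [0→2]: (539.2+242.8)/2 × 2 = 782.0
  [2→3]: (242.8+162.9)/2 × 1 = 202.85
  [3→9]: (162.9+14.9)/2 × 6 = 533.4
  Sum = 1518.25 µg/L·hr
IV tail: 14.9/0.399 = 37.343; AUC_iv,0→∞ = 1518.25 + 37.343 = 1555.593 µg/L·hr
Trapezoidal AUC_0→5.75 (oral suspension):
  [0→1]: (0.0+105.6)/2 × 1 = 52.8
  [1→1.25]: (105.6+99.5)/2 × 0.25 = 25.6375
  [1.25→4.25]: (99.5+31.4)/2 × 3 = 196.35
  [4.25→5.75]: (31.4+17.3)/2 × 1.5 = 36.525
  Sum = 311.3125 µg/L·hr
oral suspension tail: 17.3/0.399 = 43.358; AUC_ev,0→∞ = 311.3125 + 43.358 = 354.6705 µg/L·hr
F = (AUC_ev/D_ev)/(AUC_iv/D_iv) = (354.6705/250)/(1555.593/100) = 1.418682/15.55593 = 0.0912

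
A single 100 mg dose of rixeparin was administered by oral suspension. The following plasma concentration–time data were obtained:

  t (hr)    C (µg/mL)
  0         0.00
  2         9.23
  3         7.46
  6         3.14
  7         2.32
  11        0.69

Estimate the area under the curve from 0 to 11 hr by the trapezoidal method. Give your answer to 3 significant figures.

AUC = 42.2 µg/mL·hr

Trapezoidal AUC_0→11:
  [0→2]: (0.00+9.23)/2 × 2 = 9.23
  [2→3]: (9.23+7.46)/2 × 1 = 8.345
  [3→6]: (7.46+3.14)/2 × 3 = 15.9
  [6→7]: (3.14+2.32)/2 × 1 = 2.73
  [7→11]: (2.32+0.69)/2 × 4 = 6.02
  Sum = 42.225 µg/mL·hr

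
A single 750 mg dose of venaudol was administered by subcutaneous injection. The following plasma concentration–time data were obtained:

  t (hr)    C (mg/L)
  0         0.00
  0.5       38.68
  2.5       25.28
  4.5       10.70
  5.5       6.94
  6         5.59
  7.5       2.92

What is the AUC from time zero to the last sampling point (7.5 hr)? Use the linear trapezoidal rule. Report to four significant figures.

Trapezoidal AUC_0→7.5:
  [0→0.5]: (0.00+38.68)/2 × 0.5 = 9.67
  [0.5→2.5]: (38.68+25.28)/2 × 2 = 63.96
  [2.5→4.5]: (25.28+10.70)/2 × 2 = 35.98
  [4.5→5.5]: (10.70+6.94)/2 × 1 = 8.82
  [5.5→6]: (6.94+5.59)/2 × 0.5 = 3.1325
  [6→7.5]: (5.59+2.92)/2 × 1.5 = 6.3825
  Sum = 127.945 mg/L·hr

AUC = 127.9 mg/L·hr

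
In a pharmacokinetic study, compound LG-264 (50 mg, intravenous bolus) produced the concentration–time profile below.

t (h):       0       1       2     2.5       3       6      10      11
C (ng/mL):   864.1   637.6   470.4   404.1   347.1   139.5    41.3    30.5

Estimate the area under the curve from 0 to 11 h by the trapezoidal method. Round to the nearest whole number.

AUC = 2839 ng/mL·h

Trapezoidal AUC_0→11:
  [0→1]: (864.1+637.6)/2 × 1 = 750.85
  [1→2]: (637.6+470.4)/2 × 1 = 554.0
  [2→2.5]: (470.4+404.1)/2 × 0.5 = 218.625
  [2.5→3]: (404.1+347.1)/2 × 0.5 = 187.8
  [3→6]: (347.1+139.5)/2 × 3 = 729.9
  [6→10]: (139.5+41.3)/2 × 4 = 361.6
  [10→11]: (41.3+30.5)/2 × 1 = 35.9
  Sum = 2838.675 ng/mL·h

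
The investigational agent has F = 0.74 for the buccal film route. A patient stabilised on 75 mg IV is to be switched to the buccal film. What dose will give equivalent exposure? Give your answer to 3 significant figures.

D_buccal = 101 mg

For equal systemic exposure: F × D_ev = D_iv
D_ev = D_iv / F = 75 / 0.74 = 101.351 mg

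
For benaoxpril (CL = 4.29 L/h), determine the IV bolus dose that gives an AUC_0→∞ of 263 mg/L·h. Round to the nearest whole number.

Dose_iv = CL × AUC_0→∞
     = 4.29 × 263 = 1128.27 mg

Dose = 1128 mg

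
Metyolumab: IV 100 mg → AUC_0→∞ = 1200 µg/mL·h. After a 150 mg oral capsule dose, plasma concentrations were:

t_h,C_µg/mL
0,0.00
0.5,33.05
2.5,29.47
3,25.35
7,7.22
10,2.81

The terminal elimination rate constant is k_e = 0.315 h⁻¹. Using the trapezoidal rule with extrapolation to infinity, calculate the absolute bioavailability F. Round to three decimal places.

F = 0.096

Trapezoidal AUC_0→10 (oral capsule):
  [0→0.5]: (0.00+33.05)/2 × 0.5 = 8.2625
  [0.5→2.5]: (33.05+29.47)/2 × 2 = 62.52
  [2.5→3]: (29.47+25.35)/2 × 0.5 = 13.705
  [3→7]: (25.35+7.22)/2 × 4 = 65.14
  [7→10]: (7.22+2.81)/2 × 3 = 15.045
  Sum = 164.6725 µg/mL·h
Tail: C_last/k_e = 2.81/0.315 = 8.921
AUC_0→∞ (oral capsule) = 164.6725 + 8.921 = 173.5935 µg/mL·h
F = (AUC_ev/D_ev)/(AUC_iv/D_iv) = (173.5935/150)/(1200/100) = 1.15729/12 = 0.0964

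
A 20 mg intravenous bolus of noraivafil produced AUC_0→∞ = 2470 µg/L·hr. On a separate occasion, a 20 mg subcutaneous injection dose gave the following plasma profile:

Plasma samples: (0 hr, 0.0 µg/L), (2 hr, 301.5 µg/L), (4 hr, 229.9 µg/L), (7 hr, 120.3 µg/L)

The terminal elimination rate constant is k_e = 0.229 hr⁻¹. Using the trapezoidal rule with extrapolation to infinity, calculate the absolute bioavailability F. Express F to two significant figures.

F = 0.76

Trapezoidal AUC_0→7 (subcutaneous injection):
  [0→2]: (0.0+301.5)/2 × 2 = 301.5
  [2→4]: (301.5+229.9)/2 × 2 = 531.4
  [4→7]: (229.9+120.3)/2 × 3 = 525.3
  Sum = 1358.2 µg/L·hr
Tail: C_last/k_e = 120.3/0.229 = 525.328
AUC_0→∞ (subcutaneous injection) = 1358.2 + 525.328 = 1883.528 µg/L·hr
F = (AUC_ev/D_ev)/(AUC_iv/D_iv) = (1883.528/20)/(2470/20) = 94.1764/123.5 = 0.7626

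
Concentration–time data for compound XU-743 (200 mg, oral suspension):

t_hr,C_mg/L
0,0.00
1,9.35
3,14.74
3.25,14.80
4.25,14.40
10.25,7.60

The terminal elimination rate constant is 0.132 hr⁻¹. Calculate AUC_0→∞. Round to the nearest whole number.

AUC = 171 mg/L·hr

Trapezoidal AUC_0→10.25:
  [0→1]: (0.00+9.35)/2 × 1 = 4.675
  [1→3]: (9.35+14.74)/2 × 2 = 24.09
  [3→3.25]: (14.74+14.80)/2 × 0.25 = 3.6925
  [3.25→4.25]: (14.80+14.40)/2 × 1 = 14.6
  [4.25→10.25]: (14.40+7.60)/2 × 6 = 66.0
  Sum = 113.0575 mg/L·hr
Extrapolated tail: C_last / k_e = 7.60 / 0.132 = 57.576
AUC_0→∞ = 113.0575 + 57.576 = 170.6335 mg/L·hr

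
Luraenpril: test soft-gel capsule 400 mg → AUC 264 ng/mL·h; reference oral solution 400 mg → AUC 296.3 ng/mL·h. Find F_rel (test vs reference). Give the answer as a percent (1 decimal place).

F_rel = 89.1%

F_rel = (AUC_test/D_test) / (AUC_ref/D_ref)
      = (264/400) / (296.3/400)
      = 0.66 / 0.74075 = 0.8910 = 89.10%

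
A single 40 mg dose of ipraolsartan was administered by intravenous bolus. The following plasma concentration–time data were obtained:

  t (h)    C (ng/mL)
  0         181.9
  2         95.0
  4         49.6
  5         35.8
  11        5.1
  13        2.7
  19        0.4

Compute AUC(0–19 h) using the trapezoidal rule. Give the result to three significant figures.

AUC = 604 ng/mL·h

Trapezoidal AUC_0→19:
  [0→2]: (181.9+95.0)/2 × 2 = 276.9
  [2→4]: (95.0+49.6)/2 × 2 = 144.6
  [4→5]: (49.6+35.8)/2 × 1 = 42.7
  [5→11]: (35.8+5.1)/2 × 6 = 122.7
  [11→13]: (5.1+2.7)/2 × 2 = 7.8
  [13→19]: (2.7+0.4)/2 × 6 = 9.3
  Sum = 604.0 ng/mL·h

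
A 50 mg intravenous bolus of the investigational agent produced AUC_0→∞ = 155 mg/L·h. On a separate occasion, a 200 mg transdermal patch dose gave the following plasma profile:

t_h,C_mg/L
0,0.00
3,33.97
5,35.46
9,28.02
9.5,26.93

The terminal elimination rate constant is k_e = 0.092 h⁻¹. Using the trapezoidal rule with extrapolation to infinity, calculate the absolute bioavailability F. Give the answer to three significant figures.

F = 0.893

Trapezoidal AUC_0→9.5 (transdermal patch):
  [0→3]: (0.00+33.97)/2 × 3 = 50.955
  [3→5]: (33.97+35.46)/2 × 2 = 69.43
  [5→9]: (35.46+28.02)/2 × 4 = 126.96
  [9→9.5]: (28.02+26.93)/2 × 0.5 = 13.7375
  Sum = 261.0825 mg/L·h
Tail: C_last/k_e = 26.93/0.092 = 292.717
AUC_0→∞ (transdermal patch) = 261.0825 + 292.717 = 553.7995 mg/L·h
F = (AUC_ev/D_ev)/(AUC_iv/D_iv) = (553.7995/200)/(155/50) = 2.7689975/3.1 = 0.8932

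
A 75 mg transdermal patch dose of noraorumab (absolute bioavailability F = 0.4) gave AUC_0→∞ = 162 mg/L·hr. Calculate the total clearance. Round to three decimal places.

CL = 0.185 L/hr

CL = F × Dose / AUC_0→∞
   = 0.4 × 75 / 162 = 0.185185 L/hr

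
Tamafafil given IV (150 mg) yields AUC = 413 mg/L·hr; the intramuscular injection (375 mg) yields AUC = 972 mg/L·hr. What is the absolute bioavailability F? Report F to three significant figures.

F = (AUC_ev / D_ev) / (AUC_iv / D_iv)
  = (972/375) / (413/150)
  = 2.592 / 2.75333 = 0.9414

F = 0.941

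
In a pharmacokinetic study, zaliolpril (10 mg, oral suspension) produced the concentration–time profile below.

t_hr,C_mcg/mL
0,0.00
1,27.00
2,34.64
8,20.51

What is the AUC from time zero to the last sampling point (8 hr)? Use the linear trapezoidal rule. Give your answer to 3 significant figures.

Trapezoidal AUC_0→8:
  [0→1]: (0.00+27.00)/2 × 1 = 13.5
  [1→2]: (27.00+34.64)/2 × 1 = 30.82
  [2→8]: (34.64+20.51)/2 × 6 = 165.45
  Sum = 209.77 mcg/mL·hr

AUC = 210 mcg/mL·hr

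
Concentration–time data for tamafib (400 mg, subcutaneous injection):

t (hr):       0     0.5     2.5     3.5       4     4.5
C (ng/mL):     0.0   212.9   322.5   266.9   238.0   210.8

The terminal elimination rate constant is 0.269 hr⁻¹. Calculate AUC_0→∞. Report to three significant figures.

Trapezoidal AUC_0→4.5:
  [0→0.5]: (0.0+212.9)/2 × 0.5 = 53.225
  [0.5→2.5]: (212.9+322.5)/2 × 2 = 535.4
  [2.5→3.5]: (322.5+266.9)/2 × 1 = 294.7
  [3.5→4]: (266.9+238.0)/2 × 0.5 = 126.225
  [4→4.5]: (238.0+210.8)/2 × 0.5 = 112.2
  Sum = 1121.75 ng/mL·hr
Extrapolated tail: C_last / k_e = 210.8 / 0.269 = 783.643
AUC_0→∞ = 1121.75 + 783.643 = 1905.393 ng/mL·hr

AUC = 1910 ng/mL·hr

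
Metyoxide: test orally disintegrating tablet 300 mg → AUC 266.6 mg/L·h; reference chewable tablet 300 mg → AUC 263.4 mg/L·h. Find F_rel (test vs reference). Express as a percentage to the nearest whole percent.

F_rel = (AUC_test/D_test) / (AUC_ref/D_ref)
      = (266.6/300) / (263.4/300)
      = 0.888667 / 0.878 = 1.0121 = 101.21%

F_rel = 101%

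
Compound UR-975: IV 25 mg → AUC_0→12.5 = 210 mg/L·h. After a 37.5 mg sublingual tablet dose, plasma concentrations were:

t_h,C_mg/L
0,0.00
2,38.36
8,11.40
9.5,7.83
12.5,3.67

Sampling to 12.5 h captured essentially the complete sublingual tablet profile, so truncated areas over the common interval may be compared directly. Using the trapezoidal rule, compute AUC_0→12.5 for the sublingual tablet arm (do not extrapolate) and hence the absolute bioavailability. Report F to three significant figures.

F = 0.696

Trapezoidal AUC_0→12.5 (sublingual tablet):
  [0→2]: (0.00+38.36)/2 × 2 = 38.36
  [2→8]: (38.36+11.40)/2 × 6 = 149.28
  [8→9.5]: (11.40+7.83)/2 × 1.5 = 14.4225
  [9.5→12.5]: (7.83+3.67)/2 × 3 = 17.25
  Sum = 219.3125 mg/L·h
F = (AUC_ev/D_ev)/(AUC_iv/D_iv) = (219.3125/37.5)/(210/25) = 5.84833/8.4 = 0.6962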